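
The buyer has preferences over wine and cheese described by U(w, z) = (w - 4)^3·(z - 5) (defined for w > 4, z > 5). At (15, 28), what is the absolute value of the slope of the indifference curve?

MRS = 69/11

MU_w = 3·(w−4)^2·(z−5), MU_z = (w−4)^3.
MRS = (3/1)·(z−5)/(w−4).
At (15, 28): MRS = 69/11.
So at (15, 28) the consumer would give up 69/11 units of z for one more unit of w.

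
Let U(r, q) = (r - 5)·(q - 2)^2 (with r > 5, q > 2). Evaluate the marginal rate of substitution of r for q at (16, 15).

MU_r = (q−2)^2, MU_q = 2·(r−5)·(q−2).
MRS = (1/2)·(q−2)/(r−5).
At (16, 15): MRS = 13/22.
The indifference curve has slope −13/22 at this bundle.

MRS = 13/22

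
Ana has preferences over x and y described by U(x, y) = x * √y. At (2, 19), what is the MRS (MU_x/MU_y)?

MU_x = √y and MU_y = 0.5·x·y^(-0.5).
MRS = MU_x/MU_y = (2)·y/x.
At (2, 19): MRS = 19.
That is, one extra unit of x is worth 19 units of y at the margin.

MRS = 19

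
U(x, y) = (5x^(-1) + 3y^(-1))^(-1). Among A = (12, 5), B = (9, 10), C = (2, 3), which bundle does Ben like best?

Evaluate utility at each bundle:
U(A) = 0.984.
U(B) = 1.169.
U(C) = 0.286.
Highest utility is B, so B ≻ A ≻ C.

Bundle B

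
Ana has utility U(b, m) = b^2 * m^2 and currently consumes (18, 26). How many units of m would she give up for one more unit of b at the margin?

MU_b = 2·b·m^2 and MU_m = 2·b^2·m.
MRS = MU_b/MU_m = m/b.
At (18, 26): MRS = 13/9.
So at (18, 26) the consumer would give up 13/9 units of m for one more unit of b.

MRS = 13/9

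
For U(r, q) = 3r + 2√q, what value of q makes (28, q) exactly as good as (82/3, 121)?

q = 100

U(82/3, 121) = 104.
Set U(28, q) = 104 and solve.
With r = 28: 2√q = 104 − 3·28 = 20, so √q = 10 and q = 100.
Check: U(28, 100) = 104.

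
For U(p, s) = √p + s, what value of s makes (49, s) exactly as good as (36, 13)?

s = 12

U(36, 13) = 19.
Set U(49, s) = 19 and solve.
With p = 49: √49 = 7, so s = 19 − 7 = 12.
Check: U(49, 12) = 19.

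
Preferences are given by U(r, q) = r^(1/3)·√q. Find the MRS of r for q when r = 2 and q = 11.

MU_r = 1/3·r^(-2/3)·√q and MU_q = 0.5·r^(1/3)·q^(-0.5).
MRS = MU_r/MU_q = (2/3)·q/r.
At (2, 11): MRS = 11/3.
That is, one extra unit of r is worth 11/3 units of q at the margin.

MRS = 11/3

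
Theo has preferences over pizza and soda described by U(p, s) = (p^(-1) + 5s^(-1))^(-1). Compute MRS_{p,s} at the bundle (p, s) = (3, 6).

For CES with ρ = -1, MRS = (1/5)·(s/p)^2.
At (3, 6): MRS = 0.8.
So at (3, 6) the consumer would give up 0.8 units of s for one more unit of p.

MRS = 0.8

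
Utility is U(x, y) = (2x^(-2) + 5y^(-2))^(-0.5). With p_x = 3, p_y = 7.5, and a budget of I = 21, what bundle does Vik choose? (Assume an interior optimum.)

For CES with ρ = -2, MRS = (2/5)·(y/x)^3.
Tangency: set MRS = p_x/p_y = 3/7.5 = 0.4.
So (y/x)^3 = 1; taking the cube root, y/x = 1, i.e. y = x.
Substitute into the budget 3·x + 7.5·y = 21: 10.5·x = 21, so x* = 2 and y* = 2.

x* = 2, y* = 2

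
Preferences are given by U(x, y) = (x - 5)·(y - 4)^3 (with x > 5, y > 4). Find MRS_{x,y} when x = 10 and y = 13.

MRS = 0.6

MU_x = (y−4)^3, MU_y = 3·(x−5)·(y−4)^2.
MRS = (1/3)·(y−4)/(x−5).
At (10, 13): MRS = 0.6.
That is, one extra unit of x is worth 0.6 units of y at the margin.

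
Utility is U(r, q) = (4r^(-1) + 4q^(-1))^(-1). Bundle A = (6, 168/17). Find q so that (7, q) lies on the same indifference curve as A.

q = 8

U depends on (r, q) only through S = 4r^(-1) + 4q^(-1), so equal utility means equal S. At (6, 168/17): S = 15/14.
With r = 7: 4·7^(-1) = 4/7, so 4q^(-1) = 15/14 − 4/7 = 0.5, i.e. q^(-1) = 0.125.
Hence q = 1/0.125 = 8.
Check: U(7, 8) = 0.9333.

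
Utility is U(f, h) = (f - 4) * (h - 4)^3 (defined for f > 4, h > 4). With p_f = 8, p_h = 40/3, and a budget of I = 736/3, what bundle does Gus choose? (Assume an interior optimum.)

MU_f = (h−4)^3, MU_h = 3·(f−4)·(h−4)^2.
MRS = (1/3)·(h−4)/(f−4).
Tangency: set MRS = p_f/p_h = 8/(40/3) = 0.6.
So (1/3)·(h − 4)/(f − 4) = 0.6, i.e. (h − 4) = 1.8·(f − 4).
Rewrite the budget in excess-of-subsistence terms: 8·(f − 4) + (40/3)·(h − 4) = 736/3 − 8·4 − (40/3)·4 = 160.
Substituting, 32·(f − 4) = 160, so f − 4 = 5 and f* = 9.
Then h − 4 = 1.8·5 = 9, so h* = 13.

f* = 9, h* = 13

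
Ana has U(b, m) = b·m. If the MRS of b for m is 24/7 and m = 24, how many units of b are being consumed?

b = 7

MU_b = m and MU_m = b.
MRS = MU_b/MU_m = m/b.
Substitute m = 24: MRS = 24/b. Setting 24/b = 24/7 gives b = 24/(24/7) = 7.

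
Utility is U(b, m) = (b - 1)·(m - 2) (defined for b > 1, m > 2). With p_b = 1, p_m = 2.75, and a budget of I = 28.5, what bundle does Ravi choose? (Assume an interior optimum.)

b* = 12, m* = 6

MU_b = (m−2), MU_m = (b−1).
MRS = (m−2)/(b−1).
Tangency: set MRS = p_b/p_m = 1/2.75 = 4/11.
So (m − 2)/(b − 1) = 4/11, i.e. (m − 2) = (4/11)·(b − 1).
Rewrite the budget in excess-of-subsistence terms: 1·(b − 1) + 2.75·(m − 2) = 28.5 − 1·1 − 2.75·2 = 22.
Substituting, 2·(b − 1) = 22, so b − 1 = 11 and b* = 12.
Then m − 2 = (4/11)·11 = 4, so m* = 6.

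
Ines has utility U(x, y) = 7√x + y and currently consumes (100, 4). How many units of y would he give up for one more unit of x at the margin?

MU_x = 7/(2√x), MU_y = 1.
MRS = 7/(2√x) ÷ 1.
At (100, 4): MRS = 0.35.
So at (100, 4) the consumer would give up 0.35 units of y for one more unit of x.

MRS = 0.35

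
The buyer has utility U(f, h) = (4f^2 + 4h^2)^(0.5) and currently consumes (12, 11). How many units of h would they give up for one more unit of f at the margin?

MRS = 12/11

For CES with ρ = 2, MRS = (h/f)^(-1).
At (12, 11): MRS = 12/11.
The indifference curve has slope −12/11 at this bundle.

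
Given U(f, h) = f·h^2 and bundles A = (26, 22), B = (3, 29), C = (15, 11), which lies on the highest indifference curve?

Evaluate utility at each bundle:
U(A) = 12584.
U(B) = 2523.
U(C) = 1815.
Highest utility is A, so A ≻ B ≻ C.

Bundle A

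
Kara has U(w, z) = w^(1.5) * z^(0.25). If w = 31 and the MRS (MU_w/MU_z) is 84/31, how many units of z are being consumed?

z = 14

MU_w = 1.5·√w·z^(0.25) and MU_z = 0.25·w^(1.5)·z^(-0.75).
MRS = MU_w/MU_z = (6)·z/w.
Substitute w = 31: MRS = z/(31/6). Setting z/(31/6) = 84/31 gives z = (84/31)·(31/6) = 14.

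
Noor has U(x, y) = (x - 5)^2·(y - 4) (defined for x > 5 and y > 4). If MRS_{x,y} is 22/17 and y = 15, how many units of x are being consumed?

x = 22

MU_x = 2·(x−5)·(y−4), MU_y = (x−5)^2.
MRS = (2/1)·(y−4)/(x−5).
Substitute y = 15: MRS = 22/(x − 5). Setting this equal to 22/17 gives x − 5 = 22/(22/17) = 17, so x = 22.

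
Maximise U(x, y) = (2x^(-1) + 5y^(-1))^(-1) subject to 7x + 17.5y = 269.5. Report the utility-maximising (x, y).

For CES with ρ = -1, MRS = (2/5)·(y/x)^2.
Tangency: set MRS = p_x/p_y = 7/17.5 = 0.4.
So (y/x)^2 = 1; taking the square root, y/x = 1, i.e. y = x.
Substitute into the budget 7·x + 17.5·y = 269.5: 24.5·x = 269.5, so x* = 11 and y* = 11.

x* = 11, y* = 11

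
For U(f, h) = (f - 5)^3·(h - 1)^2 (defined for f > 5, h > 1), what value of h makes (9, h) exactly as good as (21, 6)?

h = 41

U(21, 6) = 102400.
Set U(9, h) = 102400 and solve.
With f = 9: (9 − 5)^3 = 64, so (h − 1)^2 = 102400/64 = 1600.
Taking the square root (with h > 1): h − 1 = 40, so h = 41.
Check: U(9, 41) = 102400.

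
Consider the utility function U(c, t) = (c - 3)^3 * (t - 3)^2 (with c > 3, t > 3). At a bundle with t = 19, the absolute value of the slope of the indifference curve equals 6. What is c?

c = 7

MU_c = 3·(c−3)^2·(t−3)^2, MU_t = 2·(c−3)^3·(t−3).
MRS = (3/2)·(t−3)/(c−3).
Substitute t = 19: MRS = 24/(c − 3). Setting this equal to 6 gives c − 3 = 24/6 = 4, so c = 7.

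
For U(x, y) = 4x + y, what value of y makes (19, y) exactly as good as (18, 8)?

U(18, 8) = 80.
Set U(19, y) = 80 and solve.
4·19 + y = 80 ⇒ y = 4 ⇒ y = 4.
Check: U(19, 4) = 80.

y = 4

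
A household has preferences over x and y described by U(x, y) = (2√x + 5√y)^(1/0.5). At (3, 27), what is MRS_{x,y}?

MRS = 1.2

For CES with ρ = 0.5, MRS = (2/5)·√(y/x).
At (3, 27): MRS = 1.2.
So at (3, 27) the consumer would give up 1.2 units of y for one more unit of x.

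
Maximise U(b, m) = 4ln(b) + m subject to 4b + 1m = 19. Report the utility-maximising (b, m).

b* = 1, m* = 15

MU_b = 4/b, MU_m = 1.
MRS = 4/b ÷ 1.
Tangency: set MRS = p_b/p_m = 4/1 = 4.
MRS depends only on b: 4/b = 4 ⇒ b* = 4/4 = 1.
From the budget, 1·m = 19 − 4·1 = 15, so m* = 15.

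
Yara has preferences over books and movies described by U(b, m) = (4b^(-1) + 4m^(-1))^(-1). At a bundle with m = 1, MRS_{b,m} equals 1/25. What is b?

For CES with ρ = -1, MRS = (m/b)^2.
Setting (1/b)^2 = 1/25 gives 1/b = 0.2 and b = 5.

b = 5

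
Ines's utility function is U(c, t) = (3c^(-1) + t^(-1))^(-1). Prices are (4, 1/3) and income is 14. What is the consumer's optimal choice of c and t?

For CES with ρ = -1, MRS = (3/1)·(t/c)^2.
Tangency: set MRS = p_c/p_t = 4/(1/3) = 12.
So (t/c)^2 = 4; taking the square root, t/c = 2, i.e. t = 2·c.
Substitute into the budget 4·c + (1/3)·t = 14: (14/3)·c = 14, so c* = 3 and t* = 2·3 = 6.

c* = 3, t* = 6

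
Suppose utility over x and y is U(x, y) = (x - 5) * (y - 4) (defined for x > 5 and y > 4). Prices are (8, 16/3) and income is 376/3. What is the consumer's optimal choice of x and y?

MU_x = (y−4), MU_y = (x−5).
MRS = (y−4)/(x−5).
Tangency: set MRS = p_x/p_y = 8/(16/3) = 1.5.
So (y − 4)/(x − 5) = 1.5, i.e. (y − 4) = 1.5·(x − 5).
Rewrite the budget in excess-of-subsistence terms: 8·(x − 5) + (16/3)·(y − 4) = 376/3 − 8·5 − (16/3)·4 = 64.
Substituting, 16·(x − 5) = 64, so x − 5 = 4 and x* = 9.
Then y − 4 = 1.5·4 = 6, so y* = 10.

x* = 9, y* = 10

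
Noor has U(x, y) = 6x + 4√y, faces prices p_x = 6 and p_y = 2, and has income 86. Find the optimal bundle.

x* = 14, y* = 1

MU_x = 6, MU_y = 4/(2√y).
MRS = 6 ÷ (4/(2√y)).
Tangency: set MRS = p_x/p_y = 6/2 = 3.
MRS depends only on y: 3·√y = 3 ⇒ √y = 3/3 = 1 ⇒ y* = 1.
From the budget, 6·x = 86 − 2·1 = 84, so x* = 14.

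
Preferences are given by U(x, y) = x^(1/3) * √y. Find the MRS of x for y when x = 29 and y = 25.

MRS = 50/87

MU_x = 1/3·x^(-2/3)·√y and MU_y = 0.5·x^(1/3)·y^(-0.5).
MRS = MU_x/MU_y = (2/3)·y/x.
At (29, 25): MRS = 50/87.
That is, one extra unit of x is worth 50/87 units of y at the margin.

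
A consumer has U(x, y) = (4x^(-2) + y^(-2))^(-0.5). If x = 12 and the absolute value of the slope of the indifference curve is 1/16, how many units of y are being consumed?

y = 3

For CES with ρ = -2, MRS = (4/1)·(y/x)^3.
Setting (4/1)·(y/12)^3 = 1/16 gives (y/12)^3 = 1/64, so y/12 = 0.25 and y = 3.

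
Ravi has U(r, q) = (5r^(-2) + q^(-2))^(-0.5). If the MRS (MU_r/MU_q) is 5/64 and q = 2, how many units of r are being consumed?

r = 8

For CES with ρ = -2, MRS = (5/1)·(q/r)^3.
Setting (5/1)·(2/r)^3 = 5/64 gives (2/r)^3 = 1/64, so 2/r = 0.25 and r = 8.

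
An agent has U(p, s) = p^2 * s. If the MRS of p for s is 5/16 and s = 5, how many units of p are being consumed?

MU_p = 2·p·s and MU_s = p^2.
MRS = MU_p/MU_s = (2/1)·s/p.
Substitute s = 5: MRS = 10/p. Setting 10/p = 5/16 gives p = 10/(5/16) = 32.

p = 32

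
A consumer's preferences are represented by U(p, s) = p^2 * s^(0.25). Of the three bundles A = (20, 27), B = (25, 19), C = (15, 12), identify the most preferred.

Bundle B

Evaluate utility at each bundle:
U(A) = 911.803.
U(B) = 1304.874.
U(C) = 418.772.
Highest utility is B, so B ≻ A ≻ C.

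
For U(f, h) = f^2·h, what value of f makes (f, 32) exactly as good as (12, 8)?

f = 6

U(12, 8) = 1152.
Set U(f, 32) = 1152 and solve.
With h = 32: f^2 = 1152/32 = 36; taking the square root, f = 6.
Check: U(6, 32) = 1152.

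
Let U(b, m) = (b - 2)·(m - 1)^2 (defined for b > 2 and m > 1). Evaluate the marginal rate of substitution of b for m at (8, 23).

MRS = 11/6

MU_b = (m−1)^2, MU_m = 2·(b−2)·(m−1).
MRS = (1/2)·(m−1)/(b−2).
At (8, 23): MRS = 11/6.
That is, one extra unit of b is worth 11/6 units of m at the margin.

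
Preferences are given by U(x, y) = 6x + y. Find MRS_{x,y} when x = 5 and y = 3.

MRS = 6

MU_x = 6, MU_y = 1, so MRS = 6/1 = 6 at every bundle.
At (5, 3): MRS = 6.
The indifference curve has slope −6 at this bundle.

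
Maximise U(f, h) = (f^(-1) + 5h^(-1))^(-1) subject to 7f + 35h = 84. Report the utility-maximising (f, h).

f* = 2, h* = 2

For CES with ρ = -1, MRS = (1/5)·(h/f)^2.
Tangency: set MRS = p_f/p_h = 7/35 = 0.2.
So (h/f)^2 = 1; taking the square root, h/f = 1, i.e. h = f.
Substitute into the budget 7·f + 35·h = 84: 42·f = 84, so f* = 2 and h* = 2.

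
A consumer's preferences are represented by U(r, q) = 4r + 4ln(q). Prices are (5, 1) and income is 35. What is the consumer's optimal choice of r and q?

MU_r = 4, MU_q = 4/q.
MRS = 4 ÷ (4/q).
Tangency: set MRS = p_r/p_q = 5/1 = 5.
MRS depends only on q: q = 5 ⇒ q* = 5.
From the budget, 5·r = 35 − 1·5 = 30, so r* = 6.

r* = 6, q* = 5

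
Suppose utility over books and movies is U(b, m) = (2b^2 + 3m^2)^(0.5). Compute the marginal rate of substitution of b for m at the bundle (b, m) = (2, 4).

For CES with ρ = 2, MRS = (2/3)·(m/b)^(-1).
At (2, 4): MRS = 1/3.
That is, one extra unit of b is worth 1/3 units of m at the margin.

MRS = 1/3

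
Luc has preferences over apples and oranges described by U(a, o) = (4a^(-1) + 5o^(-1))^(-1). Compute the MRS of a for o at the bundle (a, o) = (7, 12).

For CES with ρ = -1, MRS = (4/5)·(o/a)^2.
At (7, 12): MRS = 576/245.
So at (7, 12) the consumer would give up 576/245 units of o for one more unit of a.

MRS = 576/245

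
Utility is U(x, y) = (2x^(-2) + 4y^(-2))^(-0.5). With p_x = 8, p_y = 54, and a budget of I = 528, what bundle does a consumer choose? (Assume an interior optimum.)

For CES with ρ = -2, MRS = (2/4)·(y/x)^3.
Tangency: set MRS = p_x/p_y = 8/54 = 4/27.
So (y/x)^3 = 8/27; taking the cube root, y/x = 2/3, i.e. y = (2/3)·x.
Substitute into the budget 8·x + 54·y = 528: 44·x = 528, so x* = 12 and y* = (2/3)·12 = 8.

x* = 12, y* = 8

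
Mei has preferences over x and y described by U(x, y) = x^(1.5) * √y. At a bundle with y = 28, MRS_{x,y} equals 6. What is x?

x = 14

MU_x = 1.5·√x·√y and MU_y = 0.5·x^(1.5)·y^(-0.5).
MRS = MU_x/MU_y = (3)·y/x.
Substitute y = 28: MRS = 84/x. Setting 84/x = 6 gives x = 84/6 = 14.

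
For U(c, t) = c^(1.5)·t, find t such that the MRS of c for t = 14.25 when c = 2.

t = 19

MU_c = 1.5·√c·t and MU_t = c^(1.5).
MRS = MU_c/MU_t = (1.5)·t/c.
Substitute c = 2: MRS = t/(4/3). Setting t/(4/3) = 14.25 gives t = 14.25·(4/3) = 19.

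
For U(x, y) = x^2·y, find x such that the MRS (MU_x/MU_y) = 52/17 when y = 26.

MU_x = 2·x·y and MU_y = x^2.
MRS = MU_x/MU_y = (2/1)·y/x.
Substitute y = 26: MRS = 52/x. Setting 52/x = 52/17 gives x = 52/(52/17) = 17.

x = 17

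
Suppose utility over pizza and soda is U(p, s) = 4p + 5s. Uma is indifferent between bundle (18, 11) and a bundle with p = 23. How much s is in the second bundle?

U(18, 11) = 127.
Set U(23, s) = 127 and solve.
4·23 + 5s = 127 ⇒ 5s = 35 ⇒ s = 7.
Check: U(23, 7) = 127.

s = 7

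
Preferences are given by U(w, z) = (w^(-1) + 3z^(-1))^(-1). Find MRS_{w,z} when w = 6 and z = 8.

MRS = 16/27

For CES with ρ = -1, MRS = (1/3)·(z/w)^2.
At (6, 8): MRS = 16/27.
So at (6, 8) the consumer would give up 16/27 units of z for one more unit of w.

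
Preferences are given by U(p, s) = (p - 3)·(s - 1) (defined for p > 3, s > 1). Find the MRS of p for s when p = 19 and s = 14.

MU_p = (s−1), MU_s = (p−3).
MRS = (s−1)/(p−3).
At (19, 14): MRS = 13/16.
So at (19, 14) the consumer would give up 13/16 units of s for one more unit of p.

MRS = 13/16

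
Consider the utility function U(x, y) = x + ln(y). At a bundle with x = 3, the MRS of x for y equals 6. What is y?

MU_x = 1, MU_y = 1/y.
MRS = 1 ÷ (1/y).
MRS depends only on y: y = 6 ⇒ y = 6.

y = 6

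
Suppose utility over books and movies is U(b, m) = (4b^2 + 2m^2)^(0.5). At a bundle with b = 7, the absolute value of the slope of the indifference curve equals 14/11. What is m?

m = 11

For CES with ρ = 2, MRS = (4/2)·(m/b)^(-1).
Setting (4/2)·(m/7)^(-1) = 14/11 gives (m/7)^(-1) = 7/11, so m/7 = 11/7 and m = 11.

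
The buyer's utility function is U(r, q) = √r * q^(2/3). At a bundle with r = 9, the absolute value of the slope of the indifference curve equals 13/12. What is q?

q = 13

MU_r = 0.5·r^(-0.5)·q^(2/3) and MU_q = 2/3·√r·q^(-1/3).
MRS = MU_r/MU_q = (0.75)·q/r.
Substitute r = 9: MRS = q/12. Setting q/12 = 13/12 gives q = (13/12)·12 = 13.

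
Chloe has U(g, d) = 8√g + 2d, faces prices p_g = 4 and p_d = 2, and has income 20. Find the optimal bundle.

g* = 1, d* = 8

MU_g = 8/(2√g), MU_d = 2.
MRS = 8/(2√g) ÷ 2.
Tangency: set MRS = p_g/p_d = 4/2 = 2.
MRS depends only on g: 2/√g = 2 ⇒ √g = 2/2 = 1 ⇒ g* = 1.
From the budget, 2·d = 20 − 4·1 = 16, so d* = 8.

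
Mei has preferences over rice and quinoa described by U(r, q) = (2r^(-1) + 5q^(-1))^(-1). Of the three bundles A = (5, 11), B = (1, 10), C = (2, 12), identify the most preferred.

Bundle A

Evaluate utility at each bundle:
U(A) = 1.170.
U(B) = 0.400.
U(C) = 0.706.
Highest utility is A, so A ≻ C ≻ B.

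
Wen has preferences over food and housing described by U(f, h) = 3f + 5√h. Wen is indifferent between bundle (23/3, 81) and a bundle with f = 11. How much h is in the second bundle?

U(23/3, 81) = 68.
Set U(11, h) = 68 and solve.
With f = 11: 5√h = 68 − 3·11 = 35, so √h = 7 and h = 49.
Check: U(11, 49) = 68.

h = 49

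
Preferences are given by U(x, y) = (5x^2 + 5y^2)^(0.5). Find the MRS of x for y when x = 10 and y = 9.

For CES with ρ = 2, MRS = (y/x)^(-1).
At (10, 9): MRS = 10/9.
So at (10, 9) the consumer would give up 10/9 units of y for one more unit of x.

MRS = 10/9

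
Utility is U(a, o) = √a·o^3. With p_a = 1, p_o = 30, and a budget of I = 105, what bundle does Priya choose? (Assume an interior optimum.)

a* = 15, o* = 3

MU_a = 0.5·a^(-0.5)·o^3 and MU_o = 3·√a·o^2.
MRS = MU_a/MU_o = (1/6)·o/a.
Tangency: set MRS = p_a/p_o = 1/30.
So (1/6)·o/a = 1/30, i.e. o = 0.2·a.
Substitute into the budget 1·a + 30·o = 105: 7·a = 105, so a* = 15.
Then o* = 0.2·15 = 3.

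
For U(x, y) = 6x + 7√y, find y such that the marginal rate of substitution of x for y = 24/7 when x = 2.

MU_x = 6, MU_y = 7/(2√y).
MRS = 6 ÷ (7/(2√y)).
MRS depends only on y: (12/7)·√y = 24/7 ⇒ √y = (24/7)/(12/7) = 2 ⇒ y = 4.

y = 4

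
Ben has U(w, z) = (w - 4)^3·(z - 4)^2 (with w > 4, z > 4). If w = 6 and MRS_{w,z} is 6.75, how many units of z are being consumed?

z = 13

MU_w = 3·(w−4)^2·(z−4)^2, MU_z = 2·(w−4)^3·(z−4).
MRS = (3/2)·(z−4)/(w−4).
Substitute w = 6: MRS = (z − 4)/(4/3). Setting this equal to 6.75 gives z − 4 = 6.75·(4/3) = 9, so z = 13.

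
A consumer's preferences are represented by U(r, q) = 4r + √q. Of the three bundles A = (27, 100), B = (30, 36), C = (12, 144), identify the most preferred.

Bundle B

Evaluate utility at each bundle:
U(A) = 118.000.
U(B) = 126.000.
U(C) = 60.000.
Highest utility is B, so B ≻ A ≻ C.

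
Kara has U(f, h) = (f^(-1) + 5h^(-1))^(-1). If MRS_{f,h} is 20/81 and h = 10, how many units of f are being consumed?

For CES with ρ = -1, MRS = (1/5)·(h/f)^2.
Setting (1/5)·(10/f)^2 = 20/81 gives (10/f)^2 = 100/81, so 10/f = 10/9 and f = 9.

f = 9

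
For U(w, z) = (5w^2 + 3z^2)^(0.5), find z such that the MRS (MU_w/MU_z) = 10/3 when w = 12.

For CES with ρ = 2, MRS = (5/3)·(z/w)^(-1).
Setting (5/3)·(z/12)^(-1) = 10/3 gives (z/12)^(-1) = 2, so z/12 = 0.5 and z = 6.

z = 6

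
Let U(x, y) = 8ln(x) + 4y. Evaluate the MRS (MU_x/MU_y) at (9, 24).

MU_x = 8/x, MU_y = 4.
MRS = 8/x ÷ 4.
At (9, 24): MRS = 2/9.
So at (9, 24) the consumer would give up 2/9 units of y for one more unit of x.

MRS = 2/9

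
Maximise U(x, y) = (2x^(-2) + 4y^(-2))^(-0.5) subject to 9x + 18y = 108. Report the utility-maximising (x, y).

x* = 4, y* = 4

For CES with ρ = -2, MRS = (2/4)·(y/x)^3.
Tangency: set MRS = p_x/p_y = 9/18 = 0.5.
So (y/x)^3 = 1; taking the cube root, y/x = 1, i.e. y = x.
Substitute into the budget 9·x + 18·y = 108: 27·x = 108, so x* = 4 and y* = 4.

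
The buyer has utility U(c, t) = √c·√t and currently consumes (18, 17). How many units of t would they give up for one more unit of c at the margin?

MU_c = 0.5·c^(-0.5)·√t and MU_t = 0.5·√c·t^(-0.5).
MRS = MU_c/MU_t = t/c.
At (18, 17): MRS = 17/18.
The indifference curve has slope −17/18 at this bundle.

MRS = 17/18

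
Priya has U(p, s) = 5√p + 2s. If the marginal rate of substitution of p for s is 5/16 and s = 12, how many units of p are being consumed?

p = 16

MU_p = 5/(2√p), MU_s = 2.
MRS = 5/(2√p) ÷ 2.
MRS depends only on p: 1.25/√p = 5/16 ⇒ √p = 1.25/(5/16) = 4 ⇒ p = 16.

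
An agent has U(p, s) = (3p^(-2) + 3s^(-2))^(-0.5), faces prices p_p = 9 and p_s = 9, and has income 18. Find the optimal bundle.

For CES with ρ = -2, MRS = (s/p)^3.
Tangency: set MRS = p_p/p_s = 9/9 = 1.
So (s/p)^3 = 1; taking the cube root, s/p = 1, i.e. s = p.
Substitute into the budget 9·p + 9·s = 18: 18·p = 18, so p* = 1 and s* = 1.

p* = 1, s* = 1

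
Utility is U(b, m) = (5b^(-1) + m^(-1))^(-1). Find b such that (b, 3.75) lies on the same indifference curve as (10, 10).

U depends on (b, m) only through S = 5b^(-1) + m^(-1), so equal utility means equal S. At (10, 10): S = 0.6.
With m = 3.75: 3.75^(-1) = 4/15, so 5b^(-1) = 0.6 − 4/15 = 1/3, i.e. b^(-1) = 1/15.
Hence b = 1/(1/15) = 15.
Check: U(15, 3.75) = 1.6667.

b = 15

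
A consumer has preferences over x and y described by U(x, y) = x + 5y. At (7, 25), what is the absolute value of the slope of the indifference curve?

MRS = 0.2

MU_x = 1, MU_y = 5, so MRS = 1/5 = 0.2 at every bundle.
At (7, 25): MRS = 0.2.
That is, one extra unit of x is worth 0.2 units of y at the margin.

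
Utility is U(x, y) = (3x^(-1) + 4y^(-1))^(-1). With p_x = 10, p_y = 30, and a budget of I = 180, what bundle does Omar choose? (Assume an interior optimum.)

x* = 6, y* = 4

For CES with ρ = -1, MRS = (3/4)·(y/x)^2.
Tangency: set MRS = p_x/p_y = 10/30 = 1/3.
So (y/x)^2 = 4/9; taking the square root, y/x = 2/3, i.e. y = (2/3)·x.
Substitute into the budget 10·x + 30·y = 180: 30·x = 180, so x* = 6 and y* = (2/3)·6 = 4.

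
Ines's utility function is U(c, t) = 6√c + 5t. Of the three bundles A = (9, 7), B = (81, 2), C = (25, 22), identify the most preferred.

Evaluate utility at each bundle:
U(A) = 53.000.
U(B) = 64.000.
U(C) = 140.000.
Highest utility is C, so C ≻ B ≻ A.

Bundle C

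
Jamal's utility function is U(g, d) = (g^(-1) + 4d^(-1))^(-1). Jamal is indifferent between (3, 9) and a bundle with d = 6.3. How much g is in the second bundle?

g = 7

U depends on (g, d) only through S = g^(-1) + 4d^(-1), so equal utility means equal S. At (3, 9): S = 7/9.
With d = 6.3: 4·6.3^(-1) = 40/63, so g^(-1) = 7/9 − 40/63 = 1/7.
Hence g = 1/(1/7) = 7.
Check: U(7, 6.3) = 1.2857.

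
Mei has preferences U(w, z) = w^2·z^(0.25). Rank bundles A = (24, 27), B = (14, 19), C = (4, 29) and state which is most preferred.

Evaluate utility at each bundle:
U(A) = 1312.996.
U(B) = 409.208.
U(C) = 37.130.
Highest utility is A, so A ≻ B ≻ C.

Bundle A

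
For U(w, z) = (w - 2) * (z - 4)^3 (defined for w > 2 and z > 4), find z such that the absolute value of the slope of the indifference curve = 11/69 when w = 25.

z = 15

MU_w = (z−4)^3, MU_z = 3·(w−2)·(z−4)^2.
MRS = (1/3)·(z−4)/(w−2).
Substitute w = 25: MRS = (z − 4)/69. Setting this equal to 11/69 gives z − 4 = (11/69)·69 = 11, so z = 15.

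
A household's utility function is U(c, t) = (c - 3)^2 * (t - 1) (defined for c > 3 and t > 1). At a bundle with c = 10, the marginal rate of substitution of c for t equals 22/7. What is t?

t = 12

MU_c = 2·(c−3)·(t−1), MU_t = (c−3)^2.
MRS = (2/1)·(t−1)/(c−3).
Substitute c = 10: MRS = (t − 1)/3.5. Setting this equal to 22/7 gives t − 1 = (22/7)·3.5 = 11, so t = 12.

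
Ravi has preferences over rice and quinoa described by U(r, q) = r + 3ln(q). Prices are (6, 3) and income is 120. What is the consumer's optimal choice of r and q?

r* = 17, q* = 6

MU_r = 1, MU_q = 3/q.
MRS = 1 ÷ (3/q).
Tangency: set MRS = p_r/p_q = 6/3 = 2.
MRS depends only on q: (1/3)·q = 2 ⇒ q* = 2/(1/3) = 6.
From the budget, 6·r = 120 − 3·6 = 102, so r* = 17.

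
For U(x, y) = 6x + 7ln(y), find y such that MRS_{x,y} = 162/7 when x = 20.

MU_x = 6, MU_y = 7/y.
MRS = 6 ÷ (7/y).
MRS depends only on y: (6/7)·y = 162/7 ⇒ y = (162/7)/(6/7) = 27.

y = 27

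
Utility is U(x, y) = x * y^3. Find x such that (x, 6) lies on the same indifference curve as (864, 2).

U(864, 2) = 6912.
Set U(x, 6) = 6912 and solve.
With y = 6: 6^3 = 216, so x = 6912/216 = 32.
Check: U(32, 6) = 6912.

x = 32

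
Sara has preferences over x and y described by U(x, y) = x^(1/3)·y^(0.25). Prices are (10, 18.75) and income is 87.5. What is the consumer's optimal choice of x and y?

x* = 5, y* = 2

MU_x = 1/3·x^(-2/3)·y^(0.25) and MU_y = 0.25·x^(1/3)·y^(-0.75).
MRS = MU_x/MU_y = (4/3)·y/x.
Tangency: set MRS = p_x/p_y = 10/18.75 = 8/15.
So (4/3)·y/x = 8/15, i.e. y = 0.4·x.
Substitute into the budget 10·x + 18.75·y = 87.5: 17.5·x = 87.5, so x* = 5.
Then y* = 0.4·5 = 2.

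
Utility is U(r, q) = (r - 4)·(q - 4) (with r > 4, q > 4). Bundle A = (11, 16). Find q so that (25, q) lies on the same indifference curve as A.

U(11, 16) = 84.
Set U(25, q) = 84 and solve.
With r = 25: (25 − 4) = 21, so (q − 4) = 84/21 = 4.
So q = 4 + 4 = 8.
Check: U(25, 8) = 84.

q = 8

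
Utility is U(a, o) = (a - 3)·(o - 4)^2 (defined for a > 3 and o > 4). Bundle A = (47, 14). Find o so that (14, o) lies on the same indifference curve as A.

o = 24

U(47, 14) = 4400.
Set U(14, o) = 4400 and solve.
With a = 14: (14 − 3) = 11, so (o − 4)^2 = 4400/11 = 400.
Taking the square root (with o > 4): o − 4 = 20, so o = 24.
Check: U(14, 24) = 4400.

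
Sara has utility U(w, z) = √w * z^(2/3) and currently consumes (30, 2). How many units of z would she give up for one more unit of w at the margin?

MRS = 0.05

MU_w = 0.5·w^(-0.5)·z^(2/3) and MU_z = 2/3·√w·z^(-1/3).
MRS = MU_w/MU_z = (0.75)·z/w.
At (30, 2): MRS = 0.05.
That is, one extra unit of w is worth 0.05 units of z at the margin.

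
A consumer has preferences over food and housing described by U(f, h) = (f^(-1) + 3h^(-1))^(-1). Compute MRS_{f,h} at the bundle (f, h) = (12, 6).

For CES with ρ = -1, MRS = (1/3)·(h/f)^2.
At (12, 6): MRS = 1/12.
That is, one extra unit of f is worth 1/12 units of h at the margin.

MRS = 1/12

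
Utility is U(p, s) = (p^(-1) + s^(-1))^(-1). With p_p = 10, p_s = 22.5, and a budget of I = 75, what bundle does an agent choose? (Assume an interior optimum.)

p* = 3, s* = 2

For CES with ρ = -1, MRS = (s/p)^2.
Tangency: set MRS = p_p/p_s = 10/22.5 = 4/9.
So (s/p)^2 = 4/9; taking the square root, s/p = 2/3, i.e. s = (2/3)·p.
Substitute into the budget 10·p + 22.5·s = 75: 25·p = 75, so p* = 3 and s* = (2/3)·3 = 2.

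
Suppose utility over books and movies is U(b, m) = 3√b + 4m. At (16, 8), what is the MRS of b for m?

MRS = 3/32

MU_b = 3/(2√b), MU_m = 4.
MRS = 3/(2√b) ÷ 4.
At (16, 8): MRS = 3/32.
So at (16, 8) the consumer would give up 3/32 units of m for one more unit of b.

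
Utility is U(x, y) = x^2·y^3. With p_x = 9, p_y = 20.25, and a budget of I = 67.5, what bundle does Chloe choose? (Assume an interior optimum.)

MU_x = 2·x·y^3 and MU_y = 3·x^2·y^2.
MRS = MU_x/MU_y = (2/3)·y/x.
Tangency: set MRS = p_x/p_y = 9/20.25 = 4/9.
So (2/3)·y/x = 4/9, i.e. y = (2/3)·x.
Substitute into the budget 9·x + 20.25·y = 67.5: 22.5·x = 67.5, so x* = 3.
Then y* = (2/3)·3 = 2.

x* = 3, y* = 2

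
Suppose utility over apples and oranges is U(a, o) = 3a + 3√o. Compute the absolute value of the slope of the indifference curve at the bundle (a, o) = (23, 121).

MRS = 22

MU_a = 3, MU_o = 3/(2√o).
MRS = 3 ÷ (3/(2√o)).
At (23, 121): MRS = 22.
That is, one extra unit of a is worth 22 units of o at the margin.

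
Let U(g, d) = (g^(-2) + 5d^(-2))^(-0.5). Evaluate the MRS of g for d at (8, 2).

MRS = 1/320

For CES with ρ = -2, MRS = (1/5)·(d/g)^3.
At (8, 2): MRS = 1/320.
So at (8, 2) the consumer would give up 1/320 units of d for one more unit of g.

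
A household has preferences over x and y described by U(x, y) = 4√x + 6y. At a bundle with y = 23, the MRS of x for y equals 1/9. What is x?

x = 9

MU_x = 4/(2√x), MU_y = 6.
MRS = 4/(2√x) ÷ 6.
MRS depends only on x: (1/3)/√x = 1/9 ⇒ √x = (1/3)/(1/9) = 3 ⇒ x = 9.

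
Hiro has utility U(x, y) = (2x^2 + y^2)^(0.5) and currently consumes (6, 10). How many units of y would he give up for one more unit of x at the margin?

For CES with ρ = 2, MRS = (2/1)·(y/x)^(-1).
At (6, 10): MRS = 1.2.
The indifference curve has slope −1.2 at this bundle.

MRS = 1.2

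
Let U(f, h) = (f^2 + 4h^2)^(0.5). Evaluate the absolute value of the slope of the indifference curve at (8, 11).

For CES with ρ = 2, MRS = (1/4)·(h/f)^(-1).
At (8, 11): MRS = 2/11.
The indifference curve has slope −2/11 at this bundle.

MRS = 2/11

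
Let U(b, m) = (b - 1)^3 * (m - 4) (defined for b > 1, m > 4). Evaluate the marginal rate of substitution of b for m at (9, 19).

MRS = 5.625

MU_b = 3·(b−1)^2·(m−4), MU_m = (b−1)^3.
MRS = (3/1)·(m−4)/(b−1).
At (9, 19): MRS = 5.625.
So at (9, 19) the consumer would give up 5.625 units of m for one more unit of b.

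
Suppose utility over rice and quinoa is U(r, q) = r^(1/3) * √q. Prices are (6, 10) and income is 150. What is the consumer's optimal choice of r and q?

r* = 10, q* = 9

MU_r = 1/3·r^(-2/3)·√q and MU_q = 0.5·r^(1/3)·q^(-0.5).
MRS = MU_r/MU_q = (2/3)·q/r.
Tangency: set MRS = p_r/p_q = 6/10 = 0.6.
So (2/3)·q/r = 0.6, i.e. q = 0.9·r.
Substitute into the budget 6·r + 10·q = 150: 15·r = 150, so r* = 10.
Then q* = 0.9·10 = 9.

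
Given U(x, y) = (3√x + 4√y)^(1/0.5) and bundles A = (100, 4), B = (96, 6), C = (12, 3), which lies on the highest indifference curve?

Bundle B

Evaluate utility at each bundle:
U(A) = 1444.000.
U(B) = 1536.000.
U(C) = 300.000.
Highest utility is B, so B ≻ A ≻ C.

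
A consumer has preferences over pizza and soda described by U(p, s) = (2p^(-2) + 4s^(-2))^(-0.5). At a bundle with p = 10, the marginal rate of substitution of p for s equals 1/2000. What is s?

For CES with ρ = -2, MRS = (2/4)·(s/p)^3.
Setting (2/4)·(s/10)^3 = 1/2000 gives (s/10)^3 = 1/1000, so s/10 = 0.1 and s = 1.

s = 1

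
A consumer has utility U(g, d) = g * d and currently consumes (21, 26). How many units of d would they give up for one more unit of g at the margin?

MU_g = d and MU_d = g.
MRS = MU_g/MU_d = d/g.
At (21, 26): MRS = 26/21.
So at (21, 26) the consumer would give up 26/21 units of d for one more unit of g.

MRS = 26/21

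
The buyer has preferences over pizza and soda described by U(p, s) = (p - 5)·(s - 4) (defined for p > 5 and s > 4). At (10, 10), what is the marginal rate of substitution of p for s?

MU_p = (s−4), MU_s = (p−5).
MRS = (s−4)/(p−5).
At (10, 10): MRS = 1.2.
That is, one extra unit of p is worth 1.2 units of s at the margin.

MRS = 1.2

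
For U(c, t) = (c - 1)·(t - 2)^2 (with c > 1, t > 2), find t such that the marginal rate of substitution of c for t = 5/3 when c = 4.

MU_c = (t−2)^2, MU_t = 2·(c−1)·(t−2).
MRS = (1/2)·(t−2)/(c−1).
Substitute c = 4: MRS = (t − 2)/6. Setting this equal to 5/3 gives t − 2 = (5/3)·6 = 10, so t = 12.

t = 12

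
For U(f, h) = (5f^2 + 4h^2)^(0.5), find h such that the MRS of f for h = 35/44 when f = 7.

h = 11

For CES with ρ = 2, MRS = (5/4)·(h/f)^(-1).
Setting (5/4)·(h/7)^(-1) = 35/44 gives (h/7)^(-1) = 7/11, so h/7 = 11/7 and h = 11.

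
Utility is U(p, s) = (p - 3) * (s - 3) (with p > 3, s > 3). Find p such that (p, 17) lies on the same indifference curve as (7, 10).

U(7, 10) = 28.
Set U(p, 17) = 28 and solve.
With s = 17: (17 − 3) = 14, so (p − 3) = 28/14 = 2.
So p = 3 + 2 = 5.
Check: U(5, 17) = 28.

p = 5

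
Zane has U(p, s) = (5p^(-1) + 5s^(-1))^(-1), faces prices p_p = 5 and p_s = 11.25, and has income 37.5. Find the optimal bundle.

p* = 3, s* = 2

For CES with ρ = -1, MRS = (s/p)^2.
Tangency: set MRS = p_p/p_s = 5/11.25 = 4/9.
So (s/p)^2 = 4/9; taking the square root, s/p = 2/3, i.e. s = (2/3)·p.
Substitute into the budget 5·p + 11.25·s = 37.5: 12.5·p = 37.5, so p* = 3 and s* = (2/3)·3 = 2.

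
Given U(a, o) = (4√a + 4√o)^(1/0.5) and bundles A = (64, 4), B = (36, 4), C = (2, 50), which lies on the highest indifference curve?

Evaluate utility at each bundle:
U(A) = 1600.000.
U(B) = 1024.000.
U(C) = 1152.000.
Highest utility is A, so A ≻ C ≻ B.

Bundle A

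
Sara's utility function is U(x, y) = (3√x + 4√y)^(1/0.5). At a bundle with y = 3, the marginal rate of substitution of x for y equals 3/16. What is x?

x = 48

For CES with ρ = 0.5, MRS = (3/4)·√(y/x).
Setting (3/4)·√(3/x) = 3/16 gives √(3/x) = 0.25, so 3/x = 1/16 and x = 48.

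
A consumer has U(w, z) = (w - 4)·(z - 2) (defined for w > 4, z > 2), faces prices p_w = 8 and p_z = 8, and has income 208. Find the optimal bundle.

MU_w = (z−2), MU_z = (w−4).
MRS = (z−2)/(w−4).
Tangency: set MRS = p_w/p_z = 8/8 = 1.
So (z − 2)/(w − 4) = 1, i.e. (z − 2) = (w − 4).
Rewrite the budget in excess-of-subsistence terms: 8·(w − 4) + 8·(z − 2) = 208 − 8·4 − 8·2 = 160.
Substituting, 16·(w − 4) = 160, so w − 4 = 10 and w* = 14.
Then z − 2 = 10, so z* = 12.

w* = 14, z* = 12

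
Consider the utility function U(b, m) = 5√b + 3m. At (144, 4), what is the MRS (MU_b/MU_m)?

MRS = 5/72

MU_b = 5/(2√b), MU_m = 3.
MRS = 5/(2√b) ÷ 3.
At (144, 4): MRS = 5/72.
So at (144, 4) the consumer would give up 5/72 units of m for one more unit of b.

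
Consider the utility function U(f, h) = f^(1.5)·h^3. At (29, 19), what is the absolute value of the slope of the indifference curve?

MU_f = 1.5·√f·h^3 and MU_h = 3·f^(1.5)·h^2.
MRS = MU_f/MU_h = (0.5)·h/f.
At (29, 19): MRS = 19/58.
The indifference curve has slope −19/58 at this bundle.

MRS = 19/58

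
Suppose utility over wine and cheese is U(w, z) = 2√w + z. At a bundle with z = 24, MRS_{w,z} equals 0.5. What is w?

w = 4

MU_w = 2/(2√w), MU_z = 1.
MRS = 2/(2√w) ÷ 1.
MRS depends only on w: 1/√w = 0.5 ⇒ √w = 1/0.5 = 2 ⇒ w = 4.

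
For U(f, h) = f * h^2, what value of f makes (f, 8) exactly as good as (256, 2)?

f = 16

U(256, 2) = 1024.
Set U(f, 8) = 1024 and solve.
With h = 8: 8^2 = 64, so f = 1024/64 = 16.
Check: U(16, 8) = 1024.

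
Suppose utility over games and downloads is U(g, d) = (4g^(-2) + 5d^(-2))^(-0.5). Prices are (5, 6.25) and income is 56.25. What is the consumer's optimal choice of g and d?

For CES with ρ = -2, MRS = (4/5)·(d/g)^3.
Tangency: set MRS = p_g/p_d = 5/6.25 = 0.8.
So (d/g)^3 = 1; taking the cube root, d/g = 1, i.e. d = g.
Substitute into the budget 5·g + 6.25·d = 56.25: 11.25·g = 56.25, so g* = 5 and d* = 5.

g* = 5, d* = 5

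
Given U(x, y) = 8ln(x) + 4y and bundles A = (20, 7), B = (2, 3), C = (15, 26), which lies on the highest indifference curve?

Evaluate utility at each bundle:
U(A) = 51.966.
U(B) = 17.545.
U(C) = 125.664.
Highest utility is C, so C ≻ A ≻ B.

Bundle C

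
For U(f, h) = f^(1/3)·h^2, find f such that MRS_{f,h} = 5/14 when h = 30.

f = 14

MU_f = 1/3·f^(-2/3)·h^2 and MU_h = 2·f^(1/3)·h.
MRS = MU_f/MU_h = (1/6)·h/f.
Substitute h = 30: MRS = 5/f. Setting 5/f = 5/14 gives f = 5/(5/14) = 14.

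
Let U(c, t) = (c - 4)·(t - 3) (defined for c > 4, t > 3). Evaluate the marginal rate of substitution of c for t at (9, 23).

MRS = 4

MU_c = (t−3), MU_t = (c−4).
MRS = (t−3)/(c−4).
At (9, 23): MRS = 4.
The indifference curve has slope −4 at this bundle.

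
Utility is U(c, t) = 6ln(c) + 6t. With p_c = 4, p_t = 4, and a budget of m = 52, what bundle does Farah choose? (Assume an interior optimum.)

MU_c = 6/c, MU_t = 6.
MRS = 6/c ÷ 6.
Tangency: set MRS = p_c/p_t = 4/4 = 1.
MRS depends only on c: 1/c = 1 ⇒ c* = 1/1 = 1.
From the budget, 4·t = 52 − 4·1 = 48, so t* = 12.

c* = 1, t* = 12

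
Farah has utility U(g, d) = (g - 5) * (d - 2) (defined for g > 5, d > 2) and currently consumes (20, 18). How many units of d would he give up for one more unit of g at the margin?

MRS = 16/15

MU_g = (d−2), MU_d = (g−5).
MRS = (d−2)/(g−5).
At (20, 18): MRS = 16/15.
So at (20, 18) the consumer would give up 16/15 units of d for one more unit of g.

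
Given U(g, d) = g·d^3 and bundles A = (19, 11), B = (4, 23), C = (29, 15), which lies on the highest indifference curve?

Bundle C

Evaluate utility at each bundle:
U(A) = 25289.
U(B) = 48668.
U(C) = 97875.
Highest utility is C, so C ≻ B ≻ A.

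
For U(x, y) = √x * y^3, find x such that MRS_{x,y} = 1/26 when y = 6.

x = 26

MU_x = 0.5·x^(-0.5)·y^3 and MU_y = 3·√x·y^2.
MRS = MU_x/MU_y = (1/6)·y/x.
Substitute y = 6: MRS = 1/x. Setting 1/x = 1/26 gives x = 1/(1/26) = 26.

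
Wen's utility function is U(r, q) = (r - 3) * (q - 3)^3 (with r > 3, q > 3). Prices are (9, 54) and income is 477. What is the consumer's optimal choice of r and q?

r* = 11, q* = 7

MU_r = (q−3)^3, MU_q = 3·(r−3)·(q−3)^2.
MRS = (1/3)·(q−3)/(r−3).
Tangency: set MRS = p_r/p_q = 9/54 = 1/6.
So (1/3)·(q − 3)/(r − 3) = 1/6, i.e. (q − 3) = 0.5·(r − 3).
Rewrite the budget in excess-of-subsistence terms: 9·(r − 3) + 54·(q − 3) = 477 − 9·3 − 54·3 = 288.
Substituting, 36·(r − 3) = 288, so r − 3 = 8 and r* = 11.
Then q − 3 = 0.5·8 = 4, so q* = 7.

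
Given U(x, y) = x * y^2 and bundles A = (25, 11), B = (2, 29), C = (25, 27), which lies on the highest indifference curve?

Bundle C

Evaluate utility at each bundle:
U(A) = 3025.
U(B) = 1682.
U(C) = 18225.
Highest utility is C, so C ≻ A ≻ B.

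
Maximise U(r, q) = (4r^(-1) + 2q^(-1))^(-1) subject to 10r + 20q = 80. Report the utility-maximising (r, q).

r* = 4, q* = 2

For CES with ρ = -1, MRS = (4/2)·(q/r)^2.
Tangency: set MRS = p_r/p_q = 10/20 = 0.5.
So (q/r)^2 = 0.25; taking the square root, q/r = 0.5, i.e. q = 0.5·r.
Substitute into the budget 10·r + 20·q = 80: 20·r = 80, so r* = 4 and q* = 0.5·4 = 2.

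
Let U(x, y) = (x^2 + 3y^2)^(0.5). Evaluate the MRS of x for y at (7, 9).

For CES with ρ = 2, MRS = (1/3)·(y/x)^(-1).
At (7, 9): MRS = 7/27.
That is, one extra unit of x is worth 7/27 units of y at the margin.

MRS = 7/27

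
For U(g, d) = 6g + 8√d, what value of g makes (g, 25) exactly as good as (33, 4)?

g = 29

U(33, 4) = 214.
Set U(g, 25) = 214 and solve.
With d = 25: √25 = 5, so 6g = 214 − 8·5 = 174 and g = 29.
Check: U(29, 25) = 214.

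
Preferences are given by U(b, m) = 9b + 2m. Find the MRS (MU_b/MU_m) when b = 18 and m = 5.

MRS = 4.5

MU_b = 9, MU_m = 2, so MRS = 9/2 = 4.5 at every bundle.
At (18, 5): MRS = 4.5.
The indifference curve has slope −4.5 at this bundle.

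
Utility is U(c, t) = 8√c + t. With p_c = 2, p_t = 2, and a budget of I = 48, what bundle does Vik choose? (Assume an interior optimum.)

c* = 16, t* = 8

MU_c = 8/(2√c), MU_t = 1.
MRS = 8/(2√c) ÷ 1.
Tangency: set MRS = p_c/p_t = 2/2 = 1.
MRS depends only on c: 4/√c = 1 ⇒ √c = 4/1 = 4 ⇒ c* = 16.
From the budget, 2·t = 48 − 2·16 = 16, so t* = 8.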